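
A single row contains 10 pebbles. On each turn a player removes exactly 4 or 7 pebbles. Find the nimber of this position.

2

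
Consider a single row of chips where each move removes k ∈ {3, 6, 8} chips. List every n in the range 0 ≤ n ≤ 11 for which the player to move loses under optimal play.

0, 1, 2, 11

Build the Grundy sequence with g(k) = mex{g(k−s) : s ∈ {3, 6, 8}, s ≤ k}:
k:     0  1  2  3  4  5  6  7  8  9 10 11
g(k):  0  0  0  1  1  1  2  2  2  3  3  0
The P-positions (g = 0) in 0..11 are 0, 1, 2, 11.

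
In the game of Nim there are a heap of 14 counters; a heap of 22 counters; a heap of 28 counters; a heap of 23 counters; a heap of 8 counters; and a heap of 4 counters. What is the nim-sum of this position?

31

Nim-sum: 14 ⊕ 22 ⊕ 28 ⊕ 23 ⊕ 8 ⊕ 4 = 31.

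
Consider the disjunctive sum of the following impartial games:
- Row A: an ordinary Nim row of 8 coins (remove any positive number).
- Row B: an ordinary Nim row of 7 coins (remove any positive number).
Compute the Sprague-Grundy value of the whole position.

15

Row A is a plain Nim row of size 8, so its Grundy value is 8.
Row B is a plain Nim row of size 7, so its Grundy value is 7.
The value of a disjunctive sum is the nim-sum of the parts.
Combined value = 8 XOR 7 = 15.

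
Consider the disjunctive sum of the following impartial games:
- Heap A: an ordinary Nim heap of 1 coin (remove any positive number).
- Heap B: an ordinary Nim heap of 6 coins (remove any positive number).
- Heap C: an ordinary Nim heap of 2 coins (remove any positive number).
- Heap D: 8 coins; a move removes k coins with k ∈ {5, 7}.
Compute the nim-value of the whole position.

4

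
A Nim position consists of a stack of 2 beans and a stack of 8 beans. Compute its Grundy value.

Compute the nim-sum pairwise:
2 ⊕ 8 = 10

10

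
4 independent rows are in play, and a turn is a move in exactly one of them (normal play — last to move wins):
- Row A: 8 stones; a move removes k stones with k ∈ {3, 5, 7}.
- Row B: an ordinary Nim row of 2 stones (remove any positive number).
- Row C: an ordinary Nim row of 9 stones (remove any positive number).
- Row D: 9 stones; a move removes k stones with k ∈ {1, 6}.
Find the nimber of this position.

For row A, compute g(0), g(1), … with moves {3, 5, 7}:
k:     0  1  2  3  4  5  6  7  8
g(k):  0  0  0  1  1  1  2  2  2
So g(8) = 2.
Row B is a plain Nim row of size 2, so its Grundy value is 2.
Row C is a plain Nim row of size 9, so its Grundy value is 9.
Build the Grundy sequence for row D with g(k) = mex{g(k−s) : s ∈ {1, 6}, s ≤ k}:
k:     0  1  2  3  4  5  6  7  8  9
g(k):  0  1  0  1  0  1  2  0  1  0
So g(9) = 0.
The value of a disjunctive sum is the nim-sum of the parts.
Combined value = 2 ⊕ 2 ⊕ 9 ⊕ 0 = 9.

9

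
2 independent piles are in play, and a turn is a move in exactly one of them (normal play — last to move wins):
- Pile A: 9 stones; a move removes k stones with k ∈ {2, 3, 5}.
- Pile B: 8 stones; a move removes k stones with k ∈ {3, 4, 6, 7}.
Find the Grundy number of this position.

3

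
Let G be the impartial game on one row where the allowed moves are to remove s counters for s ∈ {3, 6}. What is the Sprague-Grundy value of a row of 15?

2

Grundy values for subtraction set {3, 6}:
k:     0  1  2  3  4  5  6  7  8  9 10 11 12 13 14 15
g(k):  0  0  0  1  1  1  2  2  2  0  0  0  1  1  1  2
So g(15) = 2.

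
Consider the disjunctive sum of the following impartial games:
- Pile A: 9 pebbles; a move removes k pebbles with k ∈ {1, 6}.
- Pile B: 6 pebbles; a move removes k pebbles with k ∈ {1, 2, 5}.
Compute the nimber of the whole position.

0

Grundy values for pile A (subtraction set {1, 6}):
k:     0  1  2  3  4  5  6  7  8  9
g(k):  0  1  0  1  0  1  2  0  1  0
So g(9) = 0.
Grundy values for pile B (subtraction set {1, 2, 5}):
k:     0  1  2  3  4  5  6
g(k):  0  1  2  0  1  2  0
So g(6) = 0.
The value of a disjunctive sum is the nim-sum of the parts.
Combined value = 0 XOR 0 = 0.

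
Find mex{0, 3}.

1

0 is in the set but 1 is not, so the mex is 1.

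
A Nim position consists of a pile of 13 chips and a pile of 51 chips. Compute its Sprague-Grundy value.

62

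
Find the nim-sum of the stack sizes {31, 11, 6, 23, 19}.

22

Nim-sum: 31 XOR 11 XOR 6 XOR 23 XOR 19 = 22.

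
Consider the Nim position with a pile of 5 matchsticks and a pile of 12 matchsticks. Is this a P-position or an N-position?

N-position

Compute the nim-sum pairwise:
5 ⊕ 12 = 9
The nim-sum is 9 ≠ 0, so this is an N-position: the player to move can win.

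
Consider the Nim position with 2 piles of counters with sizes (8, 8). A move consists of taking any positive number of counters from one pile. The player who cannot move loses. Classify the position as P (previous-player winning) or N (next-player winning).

P-position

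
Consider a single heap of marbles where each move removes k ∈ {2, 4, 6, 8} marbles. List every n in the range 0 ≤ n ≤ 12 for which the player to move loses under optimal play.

Build the Grundy sequence with g(k) = mex{g(k−s) : s ∈ {2, 4, 6, 8}, s ≤ k}:
g(0) = mex{} = 0
g(1) = mex{} = 0
g(2) = mex{0} = 1
g(3) = mex{0} = 1
g(4) = mex{0,1} = 2
g(5) = mex{0,1} = 2
g(6) = mex{0,1,2} = 3
g(7) = mex{0,1,2} = 3
g(8) = mex{0,1,2,3} = 4
g(9) = mex{0,1,2,3} = 4
g(10) = mex{1,2,3,4} = 0
g(11) = mex{1,2,3,4} = 0
g(12) = mex{0,2,3,4} = 1
The P-positions (g = 0) in 0..12 are 0, 1, 10, 11.

0, 1, 10, 11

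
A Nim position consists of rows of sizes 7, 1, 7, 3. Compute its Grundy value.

Nim-sum: 7 XOR 1 XOR 7 XOR 3 = 2.

2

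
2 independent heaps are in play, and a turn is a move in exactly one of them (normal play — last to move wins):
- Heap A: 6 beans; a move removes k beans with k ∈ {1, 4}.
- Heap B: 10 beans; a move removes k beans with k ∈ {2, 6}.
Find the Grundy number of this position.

0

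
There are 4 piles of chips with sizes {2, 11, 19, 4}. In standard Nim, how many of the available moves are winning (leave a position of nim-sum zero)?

1

Compute the nim-sum pairwise:
2 ^ 11 = 9
9 ^ 19 = 26
26 ^ 4 = 30
The overall nim-sum is X = 30. A pile of size p has a winning move iff p XOR X < p (reduce it to p XOR X).
  2: 2 XOR 30 = 28 ≥ 2 — no move.
  11: 11 XOR 30 = 21 ≥ 11 — no move.
  19: 19 XOR 30 = 13 < 19 — winning move (to 13).
  4: 4 XOR 30 = 26 ≥ 4 — no move.
That gives 1 winning move.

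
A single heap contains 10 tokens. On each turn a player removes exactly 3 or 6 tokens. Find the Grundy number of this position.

0

Compute g(0), g(1), … for moves {3, 6}:
g(0) = mex{} = 0
g(1) = mex{} = 0
g(2) = mex{} = 0
g(3) = mex{0} = 1
g(4) = mex{0} = 1
g(5) = mex{0} = 1
g(6) = mex{0,1} = 2
g(7) = mex{0,1} = 2
g(8) = mex{0,1} = 2
g(9) = mex{1,2} = 0
g(10) = mex{1,2} = 0
So g(10) = 0.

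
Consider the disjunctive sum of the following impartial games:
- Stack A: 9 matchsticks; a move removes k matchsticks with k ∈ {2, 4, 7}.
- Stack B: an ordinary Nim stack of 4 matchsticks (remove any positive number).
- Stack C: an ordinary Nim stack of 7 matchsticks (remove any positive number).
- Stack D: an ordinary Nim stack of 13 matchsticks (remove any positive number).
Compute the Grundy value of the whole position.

14

Build the Grundy sequence for stack A with g(k) = mex{g(k−s) : s ∈ {2, 4, 7}, s ≤ k}:
g(0) = mex{} = 0
g(1) = mex{} = 0
g(2) = mex{0} = 1
g(3) = mex{0} = 1
g(4) = mex{0,1} = 2
g(5) = mex{0,1} = 2
g(6) = mex{1,2} = 0
g(7) = mex{0,1,2} = 3
g(8) = mex{0,2} = 1
g(9) = mex{1,2,3} = 0
So g(9) = 0.
Stack B is a plain Nim stack of size 4, so its Grundy value is 4.
Stack C is a plain Nim stack of size 7, so its Grundy value is 7.
Stack D is a plain Nim stack of size 13, so its Grundy value is 13.
By the Sprague-Grundy theorem, the Grundy value of a sum of independent games is the XOR of the component values.
Combined value = 0 XOR 4 XOR 7 XOR 13 = 14.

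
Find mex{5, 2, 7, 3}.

0 is not in the set, so the mex is 0.

0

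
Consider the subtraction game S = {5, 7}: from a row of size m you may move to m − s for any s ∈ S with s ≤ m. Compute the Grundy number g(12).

Compute g(0), g(1), … for moves {5, 7}:
g(0) = mex{} = 0
g(1) = mex{} = 0
g(2) = mex{} = 0
g(3) = mex{} = 0
g(4) = mex{} = 0
g(5) = mex{0} = 1
g(6) = mex{0} = 1
g(7) = mex{0} = 1
g(8) = mex{0} = 1
g(9) = mex{0} = 1
g(10) = mex{0,1} = 2
g(11) = mex{0,1} = 2
g(12) = mex{1} = 0
So g(12) = 0.

0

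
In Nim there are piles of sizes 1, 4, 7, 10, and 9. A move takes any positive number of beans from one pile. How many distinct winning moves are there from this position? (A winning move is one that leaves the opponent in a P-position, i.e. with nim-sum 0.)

Bitwise XOR of the heap sizes:
  0001  (1)
  0100  (4)
  0111  (7)
  1010  (10)
  1001  (9)
  ----
  0001  (1)
The overall nim-sum is X = 1. A pile of size p has a winning move iff p XOR X < p (reduce it to p XOR X).
  1: 1 XOR 1 = 0 < 1 — winning move (to 0).
  4: 4 XOR 1 = 5 ≥ 4 — no move.
  7: 7 XOR 1 = 6 < 7 — winning move (to 6).
  10: 10 XOR 1 = 11 ≥ 10 — no move.
  9: 9 XOR 1 = 8 < 9 — winning move (to 8).
That gives 3 winning moves.

3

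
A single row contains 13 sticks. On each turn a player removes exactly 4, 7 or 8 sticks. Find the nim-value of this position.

0

Grundy values for subtraction set {4, 7, 8}:
g(0) = mex{} = 0
g(1) = mex{} = 0
g(2) = mex{} = 0
g(3) = mex{} = 0
g(4) = mex{0} = 1
g(5) = mex{0} = 1
g(6) = mex{0} = 1
g(7) = mex{0} = 1
g(8) = mex{0,1} = 2
g(9) = mex{0,1} = 2
g(10) = mex{0,1} = 2
g(11) = mex{0,1} = 2
g(12) = mex{1,2} = 0
g(13) = mex{1,2} = 0
So g(13) = 0.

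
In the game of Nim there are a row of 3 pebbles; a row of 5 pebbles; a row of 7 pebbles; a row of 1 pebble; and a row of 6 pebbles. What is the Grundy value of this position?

6

Compute the nim-sum pairwise:
3 XOR 5 = 6
6 XOR 7 = 1
1 XOR 1 = 0
0 XOR 6 = 6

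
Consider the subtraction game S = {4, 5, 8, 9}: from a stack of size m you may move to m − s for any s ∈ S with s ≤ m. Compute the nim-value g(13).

0

Build the Grundy sequence with g(k) = mex{g(k−s) : s ∈ {4, 5, 8, 9}, s ≤ k}:
g(0) = mex{} = 0
g(1) = mex{} = 0
g(2) = mex{} = 0
g(3) = mex{} = 0
g(4) = mex{0} = 1
g(5) = mex{0} = 1
g(6) = mex{0} = 1
g(7) = mex{0} = 1
g(8) = mex{0,1} = 2
g(9) = mex{0,1} = 2
g(10) = mex{0,1} = 2
g(11) = mex{0,1} = 2
g(12) = mex{0,1,2} = 3
g(13) = mex{1,2} = 0
So g(13) = 0.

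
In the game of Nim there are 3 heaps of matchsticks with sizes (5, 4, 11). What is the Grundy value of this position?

Nim-sum: 5 ⊕ 4 ⊕ 11 = 10.

10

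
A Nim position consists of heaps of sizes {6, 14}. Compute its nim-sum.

Nim-sum: 6 ⊕ 14 = 8.

8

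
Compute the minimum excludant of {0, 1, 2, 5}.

3

The values 0, 1, 2 are all present; 3 is the first non-negative integer missing from the set.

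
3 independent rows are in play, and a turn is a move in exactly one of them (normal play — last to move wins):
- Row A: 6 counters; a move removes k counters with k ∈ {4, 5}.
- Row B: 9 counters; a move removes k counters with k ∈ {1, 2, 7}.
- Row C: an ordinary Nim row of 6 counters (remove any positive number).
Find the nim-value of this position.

Build the Grundy sequence for row A with g(k) = mex{g(k−s) : s ∈ {4, 5}, s ≤ k}:
k:     0  1  2  3  4  5  6
g(k):  0  0  0  0  1  1  1
So g(6) = 1.
For row B, compute g(0), g(1), … with moves {1, 2, 7}:
g(0) = mex{} = 0
g(1) = mex{0} = 1
g(2) = mex{0,1} = 2
g(3) = mex{1,2} = 0
g(4) = mex{0,2} = 1
g(5) = mex{0,1} = 2
g(6) = mex{1,2} = 0
g(7) = mex{0,2} = 1
g(8) = mex{0,1} = 2
g(9) = mex{1,2} = 0
So g(9) = 0.
Row C is a plain Nim row of size 6, so its Grundy value is 6.
The value of a disjunctive sum is the nim-sum of the parts.
Combined value = 1 ⊕ 0 ⊕ 6 = 7.

7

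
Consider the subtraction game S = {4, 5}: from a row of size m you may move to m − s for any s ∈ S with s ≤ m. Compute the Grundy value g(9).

Build the Grundy sequence with g(k) = mex{g(k−s) : s ∈ {4, 5}, s ≤ k}:
g(0) = mex{} = 0
g(1) = mex{} = 0
g(2) = mex{} = 0
g(3) = mex{} = 0
g(4) = mex{0} = 1
g(5) = mex{0} = 1
g(6) = mex{0} = 1
g(7) = mex{0} = 1
g(8) = mex{0,1} = 2
g(9) = mex{1} = 0
So g(9) = 0.

0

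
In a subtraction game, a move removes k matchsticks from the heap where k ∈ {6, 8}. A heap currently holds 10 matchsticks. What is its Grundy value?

1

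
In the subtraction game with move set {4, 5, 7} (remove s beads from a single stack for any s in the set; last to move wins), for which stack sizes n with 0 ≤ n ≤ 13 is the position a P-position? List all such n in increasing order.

0, 1, 2, 3, 11, 12, 13

Build the Grundy sequence with g(k) = mex{g(k−s) : s ∈ {4, 5, 7}, s ≤ k}:
g(0) = mex{} = 0
g(1) = mex{} = 0
g(2) = mex{} = 0
g(3) = mex{} = 0
g(4) = mex{0} = 1
g(5) = mex{0} = 1
g(6) = mex{0} = 1
g(7) = mex{0} = 1
g(8) = mex{0,1} = 2
g(9) = mex{0,1} = 2
g(10) = mex{0,1} = 2
g(11) = mex{1} = 0
g(12) = mex{1,2} = 0
g(13) = mex{1,2} = 0
The P-positions (g = 0) in 0..13 are 0, 1, 2, 3, 11, 12, 13.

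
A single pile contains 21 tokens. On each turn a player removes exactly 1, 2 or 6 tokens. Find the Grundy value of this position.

0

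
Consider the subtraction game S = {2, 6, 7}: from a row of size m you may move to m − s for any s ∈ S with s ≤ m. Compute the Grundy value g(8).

2

Compute g(0), g(1), … for moves {2, 6, 7}:
k:     0  1  2  3  4  5  6  7  8
g(k):  0  0  1  1  0  0  1  1  2
So g(8) = 2.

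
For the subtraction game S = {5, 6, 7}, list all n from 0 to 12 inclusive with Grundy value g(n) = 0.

Grundy values for subtraction set {5, 6, 7}:
g(0) = mex{} = 0
g(1) = mex{} = 0
g(2) = mex{} = 0
g(3) = mex{} = 0
g(4) = mex{} = 0
g(5) = mex{0} = 1
g(6) = mex{0} = 1
g(7) = mex{0} = 1
g(8) = mex{0} = 1
g(9) = mex{0} = 1
g(10) = mex{0,1} = 2
g(11) = mex{0,1} = 2
g(12) = mex{1} = 0
The P-positions (g = 0) in 0..12 are 0, 1, 2, 3, 4, 12.

0, 1, 2, 3, 4, 12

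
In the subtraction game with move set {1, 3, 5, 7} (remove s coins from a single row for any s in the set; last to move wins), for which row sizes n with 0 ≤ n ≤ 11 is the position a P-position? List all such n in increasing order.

0, 2, 4, 6, 8, 10

Compute g(0), g(1), … for moves {1, 3, 5, 7}:
k:     0  1  2  3  4  5  6  7  8  9 10 11
g(k):  0  1  0  1  0  1  0  1  0  1  0  1
The P-positions (g = 0) in 0..11 are 0, 2, 4, 6, 8, 10.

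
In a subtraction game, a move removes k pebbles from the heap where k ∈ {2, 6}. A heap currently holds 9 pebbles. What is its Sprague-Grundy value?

Compute g(0), g(1), … for moves {2, 6}:
k:     0  1  2  3  4  5  6  7  8  9
g(k):  0  0  1  1  0  0  1  1  0  0
So g(9) = 0.

0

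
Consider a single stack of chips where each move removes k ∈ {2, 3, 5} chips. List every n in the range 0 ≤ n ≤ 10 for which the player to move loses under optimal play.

Build the Grundy sequence with g(k) = mex{g(k−s) : s ∈ {2, 3, 5}, s ≤ k}:
k:     0  1  2  3  4  5  6  7  8  9 10
g(k):  0  0  1  1  2  2  3  0  0  1  1
The P-positions (g = 0) in 0..10 are 0, 1, 7, 8.

0, 1, 7, 8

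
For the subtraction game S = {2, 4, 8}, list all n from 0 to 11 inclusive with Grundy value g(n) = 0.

0, 1, 6, 7

Grundy values for subtraction set {2, 4, 8}:
k:     0  1  2  3  4  5  6  7  8  9 10 11
g(k):  0  0  1  1  2  2  0  0  1  1  2  2
The P-positions (g = 0) in 0..11 are 0, 1, 6, 7.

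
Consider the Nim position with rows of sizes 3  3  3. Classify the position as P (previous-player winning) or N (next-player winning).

N-position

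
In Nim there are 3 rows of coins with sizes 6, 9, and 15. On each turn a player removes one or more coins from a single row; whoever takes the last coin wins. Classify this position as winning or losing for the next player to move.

Losing position

Compute the nim-sum pairwise:
6 XOR 9 = 15
15 XOR 15 = 0
The nim-sum is 0, so this is a P-position: the player to move is in a losing position under optimal play.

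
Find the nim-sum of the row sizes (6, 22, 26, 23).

29

Nim-sum: 6 ^ 22 ^ 26 ^ 23 = 29.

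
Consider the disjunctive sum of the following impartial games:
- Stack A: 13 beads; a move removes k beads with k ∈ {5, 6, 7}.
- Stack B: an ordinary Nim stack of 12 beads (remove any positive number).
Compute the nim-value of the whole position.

12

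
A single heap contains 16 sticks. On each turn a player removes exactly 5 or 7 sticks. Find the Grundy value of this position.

Compute g(0), g(1), … for moves {5, 7}:
k:     0  1  2  3  4  5  6  7  8  9 10 11 12 13 14 15 16
g(k):  0  0  0  0  0  1  1  1  1  1  2  2  0  0  0  0  0
So g(16) = 0.

0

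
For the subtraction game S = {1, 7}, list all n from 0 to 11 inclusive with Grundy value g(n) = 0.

0, 2, 4, 6, 8, 10

Grundy values for subtraction set {1, 7}:
k:     0  1  2  3  4  5  6  7  8  9 10 11
g(k):  0  1  0  1  0  1  0  1  0  1  0  1
The P-positions (g = 0) in 0..11 are 0, 2, 4, 6, 8, 10.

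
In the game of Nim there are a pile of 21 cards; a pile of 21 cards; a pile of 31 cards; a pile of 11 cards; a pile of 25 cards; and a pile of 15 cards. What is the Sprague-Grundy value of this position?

Bitwise XOR of the heap sizes:
  10101  (21)
  10101  (21)
  11111  (31)
  01011  (11)
  11001  (25)
  01111  (15)
  -----
  00010  (2)

2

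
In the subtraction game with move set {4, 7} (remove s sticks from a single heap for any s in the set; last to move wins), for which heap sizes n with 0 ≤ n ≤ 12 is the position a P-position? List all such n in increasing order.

Compute g(0), g(1), … for moves {4, 7}:
k:     0  1  2  3  4  5  6  7  8  9 10 11 12
g(k):  0  0  0  0  1  1  1  1  2  2  2  0  0
The P-positions (g = 0) in 0..12 are 0, 1, 2, 3, 11, 12.

0, 1, 2, 3, 11, 12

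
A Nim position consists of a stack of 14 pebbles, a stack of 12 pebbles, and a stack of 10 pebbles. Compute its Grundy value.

8

Nim-sum: 14 XOR 12 XOR 10 = 8.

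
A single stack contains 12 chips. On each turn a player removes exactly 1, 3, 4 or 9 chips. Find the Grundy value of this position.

0

Build the Grundy sequence with g(k) = mex{g(k−s) : s ∈ {1, 3, 4, 9}, s ≤ k}:
k:     0  1  2  3  4  5  6  7  8  9 10 11 12
g(k):  0  1  0  1  2  3  2  0  1  4  3  2  0
So g(12) = 0.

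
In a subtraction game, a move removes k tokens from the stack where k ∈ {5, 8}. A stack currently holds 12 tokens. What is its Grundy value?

2

Build the Grundy sequence with g(k) = mex{g(k−s) : s ∈ {5, 8}, s ≤ k}:
k:     0  1  2  3  4  5  6  7  8  9 10 11 12
g(k):  0  0  0  0  0  1  1  1  1  1  2  2  2
So g(12) = 2.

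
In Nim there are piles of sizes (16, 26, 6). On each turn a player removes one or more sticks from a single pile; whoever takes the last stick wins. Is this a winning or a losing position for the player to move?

Winning position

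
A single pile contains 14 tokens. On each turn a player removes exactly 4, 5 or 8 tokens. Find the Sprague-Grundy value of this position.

0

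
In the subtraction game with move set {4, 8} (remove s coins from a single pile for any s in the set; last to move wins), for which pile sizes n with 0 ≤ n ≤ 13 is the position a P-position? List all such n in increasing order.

Compute g(0), g(1), … for moves {4, 8}:
g(0) = mex{} = 0
g(1) = mex{} = 0
g(2) = mex{} = 0
g(3) = mex{} = 0
g(4) = mex{0} = 1
g(5) = mex{0} = 1
g(6) = mex{0} = 1
g(7) = mex{0} = 1
g(8) = mex{0,1} = 2
g(9) = mex{0,1} = 2
g(10) = mex{0,1} = 2
g(11) = mex{0,1} = 2
g(12) = mex{1,2} = 0
g(13) = mex{1,2} = 0
The P-positions (g = 0) in 0..13 are 0, 1, 2, 3, 12, 13.

0, 1, 2, 3, 12, 13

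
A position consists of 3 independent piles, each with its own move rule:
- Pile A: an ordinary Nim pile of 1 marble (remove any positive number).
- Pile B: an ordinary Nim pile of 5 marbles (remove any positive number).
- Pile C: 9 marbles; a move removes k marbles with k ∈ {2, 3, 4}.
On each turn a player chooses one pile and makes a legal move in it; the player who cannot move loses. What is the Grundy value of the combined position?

Pile A is a plain Nim pile of size 1, so its Grundy value is 1.
Pile B is a plain Nim pile of size 5, so its Grundy value is 5.
For pile C, compute g(0), g(1), … with moves {2, 3, 4}:
g(0) = mex{} = 0
g(1) = mex{} = 0
g(2) = mex{0} = 1
g(3) = mex{0} = 1
g(4) = mex{0,1} = 2
g(5) = mex{0,1} = 2
g(6) = mex{1,2} = 0
g(7) = mex{1,2} = 0
g(8) = mex{0,2} = 1
g(9) = mex{0,2} = 1
So g(9) = 1.
By the Sprague-Grundy theorem, the Grundy value of a sum of independent games is the XOR of the component values.
Combined value = 1 XOR 5 XOR 1 = 5.

5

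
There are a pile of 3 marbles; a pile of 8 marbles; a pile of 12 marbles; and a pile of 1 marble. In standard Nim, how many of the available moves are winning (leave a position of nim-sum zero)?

1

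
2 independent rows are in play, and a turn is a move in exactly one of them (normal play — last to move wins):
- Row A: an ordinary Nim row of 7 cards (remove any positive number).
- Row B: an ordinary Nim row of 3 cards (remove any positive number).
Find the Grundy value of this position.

4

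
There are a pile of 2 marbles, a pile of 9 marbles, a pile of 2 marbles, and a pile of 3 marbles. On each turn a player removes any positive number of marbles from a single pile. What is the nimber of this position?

Compute the nim-sum pairwise:
2 XOR 9 = 11
11 XOR 2 = 9
9 XOR 3 = 10

10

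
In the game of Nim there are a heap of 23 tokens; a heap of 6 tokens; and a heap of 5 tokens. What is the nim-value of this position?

Compute the nim-sum pairwise:
23 ⊕ 6 = 17
17 ⊕ 5 = 20

20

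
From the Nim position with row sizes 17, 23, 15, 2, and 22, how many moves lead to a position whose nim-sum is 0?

3

Compute the nim-sum pairwise:
17 ^ 23 = 6
6 ^ 15 = 9
9 ^ 2 = 11
11 ^ 22 = 29
The overall nim-sum is X = 29. A row of size p has a winning move iff p XOR X < p (reduce it to p XOR X).
  17: 17 XOR 29 = 12 < 17 — winning move (to 12).
  23: 23 XOR 29 = 10 < 23 — winning move (to 10).
  15: 15 XOR 29 = 18 ≥ 15 — no move.
  2: 2 XOR 29 = 31 ≥ 2 — no move.
  22: 22 XOR 29 = 11 < 22 — winning move (to 11).
That gives 3 winning moves.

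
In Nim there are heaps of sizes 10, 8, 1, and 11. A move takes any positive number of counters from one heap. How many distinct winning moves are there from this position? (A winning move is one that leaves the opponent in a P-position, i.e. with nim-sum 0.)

3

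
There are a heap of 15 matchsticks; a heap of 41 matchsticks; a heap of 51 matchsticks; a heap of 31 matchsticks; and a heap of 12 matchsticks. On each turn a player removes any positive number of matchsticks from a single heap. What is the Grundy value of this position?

6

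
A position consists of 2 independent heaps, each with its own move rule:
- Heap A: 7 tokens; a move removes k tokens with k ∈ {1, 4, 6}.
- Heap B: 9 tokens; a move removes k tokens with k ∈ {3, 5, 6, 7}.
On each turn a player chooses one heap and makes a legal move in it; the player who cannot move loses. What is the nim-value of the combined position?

3

Build the Grundy sequence for heap A with g(k) = mex{g(k−s) : s ∈ {1, 4, 6}, s ≤ k}:
k:     0  1  2  3  4  5  6  7
g(k):  0  1  0  1  2  0  1  0
So g(7) = 0.
Build the Grundy sequence for heap B with g(k) = mex{g(k−s) : s ∈ {3, 5, 6, 7}, s ≤ k}:
g(0) = mex{} = 0
g(1) = mex{} = 0
g(2) = mex{} = 0
g(3) = mex{0} = 1
g(4) = mex{0} = 1
g(5) = mex{0} = 1
g(6) = mex{0,1} = 2
g(7) = mex{0,1} = 2
g(8) = mex{0,1} = 2
g(9) = mex{0,1,2} = 3
So g(9) = 3.
By the Sprague-Grundy theorem, the Grundy value of a sum of independent games is the XOR of the component values.
Combined value = 0 ⊕ 3 = 3.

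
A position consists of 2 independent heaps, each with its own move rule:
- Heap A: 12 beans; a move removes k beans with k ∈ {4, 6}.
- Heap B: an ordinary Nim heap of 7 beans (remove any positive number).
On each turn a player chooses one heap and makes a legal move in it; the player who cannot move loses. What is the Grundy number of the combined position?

For heap A, compute g(0), g(1), … with moves {4, 6}:
g(0) = mex{} = 0
g(1) = mex{} = 0
g(2) = mex{} = 0
g(3) = mex{} = 0
g(4) = mex{0} = 1
g(5) = mex{0} = 1
g(6) = mex{0} = 1
g(7) = mex{0} = 1
g(8) = mex{0,1} = 2
g(9) = mex{0,1} = 2
g(10) = mex{1} = 0
g(11) = mex{1} = 0
g(12) = mex{1,2} = 0
So g(12) = 0.
Heap B is a plain Nim heap of size 7, so its Grundy value is 7.
The value of a disjunctive sum is the nim-sum of the parts.
Combined value = 0 XOR 7 = 7.

7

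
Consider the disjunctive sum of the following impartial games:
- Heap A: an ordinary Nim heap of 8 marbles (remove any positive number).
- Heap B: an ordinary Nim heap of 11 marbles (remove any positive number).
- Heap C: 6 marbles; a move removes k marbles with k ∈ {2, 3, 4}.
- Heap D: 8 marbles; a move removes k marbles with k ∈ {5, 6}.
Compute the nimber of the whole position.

Heap A is a plain Nim heap of size 8, so its Grundy value is 8.
Heap B is a plain Nim heap of size 11, so its Grundy value is 11.
For heap C, compute g(0), g(1), … with moves {2, 3, 4}:
k:     0  1  2  3  4  5  6
g(k):  0  0  1  1  2  2  0
So g(6) = 0.
Grundy values for heap D (subtraction set {5, 6}):
k:     0  1  2  3  4  5  6  7  8
g(k):  0  0  0  0  0  1  1  1  1
So g(8) = 1.
By the Sprague-Grundy theorem, the Grundy value of a sum of independent games is the XOR of the component values.
Combined value = 8 ⊕ 11 ⊕ 0 ⊕ 1 = 2.

2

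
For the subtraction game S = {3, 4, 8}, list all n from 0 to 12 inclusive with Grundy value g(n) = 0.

Build the Grundy sequence with g(k) = mex{g(k−s) : s ∈ {3, 4, 8}, s ≤ k}:
g(0) = mex{} = 0
g(1) = mex{} = 0
g(2) = mex{} = 0
g(3) = mex{0} = 1
g(4) = mex{0} = 1
g(5) = mex{0} = 1
g(6) = mex{0,1} = 2
g(7) = mex{1} = 0
g(8) = mex{0,1} = 2
g(9) = mex{0,1,2} = 3
g(10) = mex{0,2} = 1
g(11) = mex{0,1,2} = 3
g(12) = mex{1,2,3} = 0
The P-positions (g = 0) in 0..12 are 0, 1, 2, 7, 12.

0, 1, 2, 7, 12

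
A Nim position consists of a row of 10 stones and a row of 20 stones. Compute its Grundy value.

30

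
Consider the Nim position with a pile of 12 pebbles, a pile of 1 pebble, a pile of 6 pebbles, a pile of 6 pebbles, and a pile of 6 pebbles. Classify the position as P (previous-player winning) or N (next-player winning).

In binary:
  1100  (12)
  0001  (1)
  0110  (6)
  0110  (6)
  0110  (6)
  ----
  1011  (11)
The nim-sum is 11 ≠ 0, so this is an N-position: the player to move can win.

N-position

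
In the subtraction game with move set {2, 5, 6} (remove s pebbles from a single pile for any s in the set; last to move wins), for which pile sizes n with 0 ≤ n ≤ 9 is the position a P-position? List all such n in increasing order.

0, 1, 4, 8

Grundy values for subtraction set {2, 5, 6}:
g(0) = mex{} = 0
g(1) = mex{} = 0
g(2) = mex{0} = 1
g(3) = mex{0} = 1
g(4) = mex{1} = 0
g(5) = mex{0,1} = 2
g(6) = mex{0} = 1
g(7) = mex{0,1,2} = 3
g(8) = mex{1} = 0
g(9) = mex{0,1,3} = 2
The P-positions (g = 0) in 0..9 are 0, 1, 4, 8.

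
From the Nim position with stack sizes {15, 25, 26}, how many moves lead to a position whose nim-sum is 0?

Nim-sum: 15 ^ 25 ^ 26 = 12.
The overall nim-sum is X = 12. A stack of size p has a winning move iff p XOR X < p (reduce it to p XOR X).
  15: 15 XOR 12 = 3 < 15 — winning move (to 3).
  25: 25 XOR 12 = 21 < 25 — winning move (to 21).
  26: 26 XOR 12 = 22 < 26 — winning move (to 22).
That gives 3 winning moves.

3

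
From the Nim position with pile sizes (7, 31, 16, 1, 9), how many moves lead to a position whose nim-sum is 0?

0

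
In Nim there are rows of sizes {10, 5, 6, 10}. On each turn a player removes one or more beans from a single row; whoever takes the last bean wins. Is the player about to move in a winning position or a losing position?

Winning position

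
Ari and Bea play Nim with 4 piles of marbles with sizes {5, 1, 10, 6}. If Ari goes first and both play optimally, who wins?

Compute the nim-sum pairwise:
5 ^ 1 = 4
4 ^ 10 = 14
14 ^ 6 = 8
The nim-sum is 8 ≠ 0, so this is an N-position: the player to move can win; Ari has a winning move.

Ari wins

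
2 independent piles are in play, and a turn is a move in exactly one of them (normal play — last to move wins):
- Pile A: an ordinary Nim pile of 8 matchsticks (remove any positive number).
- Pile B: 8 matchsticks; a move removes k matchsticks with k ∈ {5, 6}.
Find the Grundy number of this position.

Pile A is a plain Nim pile of size 8, so its Grundy value is 8.
Build the Grundy sequence for pile B with g(k) = mex{g(k−s) : s ∈ {5, 6}, s ≤ k}:
k:     0  1  2  3  4  5  6  7  8
g(k):  0  0  0  0  0  1  1  1  1
So g(8) = 1.
The value of a disjunctive sum is the nim-sum of the parts.
Combined value = 8 ⊕ 1 = 9.

9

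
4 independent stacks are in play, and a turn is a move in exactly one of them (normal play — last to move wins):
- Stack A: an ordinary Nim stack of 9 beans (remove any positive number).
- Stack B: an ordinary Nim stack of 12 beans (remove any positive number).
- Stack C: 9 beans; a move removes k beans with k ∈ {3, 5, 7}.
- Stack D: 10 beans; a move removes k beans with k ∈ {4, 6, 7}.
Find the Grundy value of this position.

4

Stack A is a plain Nim stack of size 9, so its Grundy value is 9.
Stack B is a plain Nim stack of size 12, so its Grundy value is 12.
Grundy values for stack C (subtraction set {3, 5, 7}):
g(0) = mex{} = 0
g(1) = mex{} = 0
g(2) = mex{} = 0
g(3) = mex{0} = 1
g(4) = mex{0} = 1
g(5) = mex{0} = 1
g(6) = mex{0,1} = 2
g(7) = mex{0,1} = 2
g(8) = mex{0,1} = 2
g(9) = mex{0,1,2} = 3
So g(9) = 3.
Grundy values for stack D (subtraction set {4, 6, 7}):
k:     0  1  2  3  4  5  6  7  8  9 10
g(k):  0  0  0  0  1  1  1  1  2  2  2
So g(10) = 2.
The value of a disjunctive sum is the nim-sum of the parts.
Combined value = 9 ⊕ 12 ⊕ 3 ⊕ 2 = 4.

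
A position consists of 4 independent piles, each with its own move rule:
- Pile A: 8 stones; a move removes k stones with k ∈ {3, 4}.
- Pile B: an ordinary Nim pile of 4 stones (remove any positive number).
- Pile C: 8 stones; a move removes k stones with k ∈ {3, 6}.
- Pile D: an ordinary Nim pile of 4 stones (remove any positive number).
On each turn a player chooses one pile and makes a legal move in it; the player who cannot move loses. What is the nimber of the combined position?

2

For pile A, compute g(0), g(1), … with moves {3, 4}:
g(0) = mex{} = 0
g(1) = mex{} = 0
g(2) = mex{} = 0
g(3) = mex{0} = 1
g(4) = mex{0} = 1
g(5) = mex{0} = 1
g(6) = mex{0,1} = 2
g(7) = mex{1} = 0
g(8) = mex{1} = 0
So g(8) = 0.
Pile B is a plain Nim pile of size 4, so its Grundy value is 4.
Build the Grundy sequence for pile C with g(k) = mex{g(k−s) : s ∈ {3, 6}, s ≤ k}:
k:     0  1  2  3  4  5  6  7  8
g(k):  0  0  0  1  1  1  2  2  2
So g(8) = 2.
Pile D is a plain Nim pile of size 4, so its Grundy value is 4.
By the Sprague-Grundy theorem, the Grundy value of a sum of independent games is the XOR of the component values.
Combined value = 0 ⊕ 4 ⊕ 2 ⊕ 4 = 2.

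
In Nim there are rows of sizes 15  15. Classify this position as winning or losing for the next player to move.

Nim-sum: 15 ^ 15 = 0.
The nim-sum is 0, so this is a P-position: the player to move is in a losing position under optimal play.

Losing position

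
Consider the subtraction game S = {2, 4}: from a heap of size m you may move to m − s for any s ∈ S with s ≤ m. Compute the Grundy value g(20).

1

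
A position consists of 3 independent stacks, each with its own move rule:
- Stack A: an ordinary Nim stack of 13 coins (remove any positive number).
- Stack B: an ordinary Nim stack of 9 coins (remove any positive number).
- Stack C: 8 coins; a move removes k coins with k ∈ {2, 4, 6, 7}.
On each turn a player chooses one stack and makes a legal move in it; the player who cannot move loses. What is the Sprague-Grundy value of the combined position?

Stack A is a plain Nim stack of size 13, so its Grundy value is 13.
Stack B is a plain Nim stack of size 9, so its Grundy value is 9.
For stack C, compute g(0), g(1), … with moves {2, 4, 6, 7}:
g(0) = mex{} = 0
g(1) = mex{} = 0
g(2) = mex{0} = 1
g(3) = mex{0} = 1
g(4) = mex{0,1} = 2
g(5) = mex{0,1} = 2
g(6) = mex{0,1,2} = 3
g(7) = mex{0,1,2} = 3
g(8) = mex{0,1,2,3} = 4
So g(8) = 4.
By the Sprague-Grundy theorem, the Grundy value of a sum of independent games is the XOR of the component values.
Combined value = 13 XOR 9 XOR 4 = 0.

0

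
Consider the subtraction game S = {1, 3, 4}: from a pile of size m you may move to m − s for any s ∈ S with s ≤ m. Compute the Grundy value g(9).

Build the Grundy sequence with g(k) = mex{g(k−s) : s ∈ {1, 3, 4}, s ≤ k}:
k:     0  1  2  3  4  5  6  7  8  9
g(k):  0  1  0  1  2  3  2  0  1  0
So g(9) = 0.

0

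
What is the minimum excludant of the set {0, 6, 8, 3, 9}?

1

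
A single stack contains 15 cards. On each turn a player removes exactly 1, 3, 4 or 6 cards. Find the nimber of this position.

1

Build the Grundy sequence with g(k) = mex{g(k−s) : s ∈ {1, 3, 4, 6}, s ≤ k}:
k:     0  1  2  3  4  5  6  7  8  9 10 11 12 13 14 15
g(k):  0  1  0  1  2  3  2  0  1  0  1  2  3  2  0  1
So g(15) = 1.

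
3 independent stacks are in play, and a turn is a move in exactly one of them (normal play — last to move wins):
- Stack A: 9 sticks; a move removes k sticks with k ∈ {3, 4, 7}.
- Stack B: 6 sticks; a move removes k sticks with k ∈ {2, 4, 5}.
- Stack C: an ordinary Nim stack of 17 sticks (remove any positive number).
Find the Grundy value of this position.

17

For stack A, compute g(0), g(1), … with moves {3, 4, 7}:
g(0) = mex{} = 0
g(1) = mex{} = 0
g(2) = mex{} = 0
g(3) = mex{0} = 1
g(4) = mex{0} = 1
g(5) = mex{0} = 1
g(6) = mex{0,1} = 2
g(7) = mex{0,1} = 2
g(8) = mex{0,1} = 2
g(9) = mex{0,1,2} = 3
So g(9) = 3.
For stack B, compute g(0), g(1), … with moves {2, 4, 5}:
k:     0  1  2  3  4  5  6
g(k):  0  0  1  1  2  2  3
So g(6) = 3.
Stack C is a plain Nim stack of size 17, so its Grundy value is 17.
By the Sprague-Grundy theorem, the Grundy value of a sum of independent games is the XOR of the component values.
Combined value = 3 XOR 3 XOR 17 = 17.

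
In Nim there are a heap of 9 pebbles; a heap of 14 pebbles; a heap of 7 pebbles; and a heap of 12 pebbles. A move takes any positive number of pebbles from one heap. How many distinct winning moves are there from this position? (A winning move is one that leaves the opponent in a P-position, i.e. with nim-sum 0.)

3

Compute the nim-sum pairwise:
9 XOR 14 = 7
7 XOR 7 = 0
0 XOR 12 = 12
The overall nim-sum is X = 12. A heap of size p has a winning move iff p XOR X < p (reduce it to p XOR X).
  9: 9 XOR 12 = 5 < 9 — winning move (to 5).
  14: 14 XOR 12 = 2 < 14 — winning move (to 2).
  7: 7 XOR 12 = 11 ≥ 7 — no move.
  12: 12 XOR 12 = 0 < 12 — winning move (to 0).
That gives 3 winning moves.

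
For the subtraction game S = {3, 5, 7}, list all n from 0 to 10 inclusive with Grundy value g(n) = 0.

0, 1, 2, 10

Grundy values for subtraction set {3, 5, 7}:
g(0) = mex{} = 0
g(1) = mex{} = 0
g(2) = mex{} = 0
g(3) = mex{0} = 1
g(4) = mex{0} = 1
g(5) = mex{0} = 1
g(6) = mex{0,1} = 2
g(7) = mex{0,1} = 2
g(8) = mex{0,1} = 2
g(9) = mex{0,1,2} = 3
g(10) = mex{1,2} = 0
The P-positions (g = 0) in 0..10 are 0, 1, 2, 10.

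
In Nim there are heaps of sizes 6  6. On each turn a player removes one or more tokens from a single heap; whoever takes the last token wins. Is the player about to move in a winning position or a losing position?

Bitwise XOR of the heap sizes:
  110  (6)
  110  (6)
  ---
  000  (0)
The nim-sum is 0, so this is a P-position: the player to move is in a losing position under optimal play.

Losing position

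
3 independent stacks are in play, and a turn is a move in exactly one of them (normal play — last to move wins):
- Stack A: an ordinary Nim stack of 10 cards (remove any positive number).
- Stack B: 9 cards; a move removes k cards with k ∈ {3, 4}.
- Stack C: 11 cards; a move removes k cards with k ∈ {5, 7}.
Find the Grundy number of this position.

Stack A is a plain Nim stack of size 10, so its Grundy value is 10.
Grundy values for stack B (subtraction set {3, 4}):
g(0) = mex{} = 0
g(1) = mex{} = 0
g(2) = mex{} = 0
g(3) = mex{0} = 1
g(4) = mex{0} = 1
g(5) = mex{0} = 1
g(6) = mex{0,1} = 2
g(7) = mex{1} = 0
g(8) = mex{1} = 0
g(9) = mex{1,2} = 0
So g(9) = 0.
For stack C, compute g(0), g(1), … with moves {5, 7}:
k:     0  1  2  3  4  5  6  7  8  9 10 11
g(k):  0  0  0  0  0  1  1  1  1  1  2  2
So g(11) = 2.
By the Sprague-Grundy theorem, the Grundy value of a sum of independent games is the XOR of the component values.
Combined value = 10 XOR 0 XOR 2 = 8.

8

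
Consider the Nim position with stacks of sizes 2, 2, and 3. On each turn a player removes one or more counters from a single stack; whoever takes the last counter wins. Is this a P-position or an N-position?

N-position

Nim-sum: 2 ^ 2 ^ 3 = 3.
The nim-sum is 3 ≠ 0, so this is an N-position: the player to move can win.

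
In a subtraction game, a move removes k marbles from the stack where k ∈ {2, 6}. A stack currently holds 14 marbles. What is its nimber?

1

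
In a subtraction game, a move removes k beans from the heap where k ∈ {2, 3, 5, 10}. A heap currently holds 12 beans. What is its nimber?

2

Grundy values for subtraction set {2, 3, 5, 10}:
g(0) = mex{} = 0
g(1) = mex{} = 0
g(2) = mex{0} = 1
g(3) = mex{0} = 1
g(4) = mex{0,1} = 2
g(5) = mex{0,1} = 2
g(6) = mex{0,1,2} = 3
g(7) = mex{1,2} = 0
g(8) = mex{1,2,3} = 0
g(9) = mex{0,2,3} = 1
g(10) = mex{0,2} = 1
g(11) = mex{0,1,3} = 2
g(12) = mex{0,1} = 2
So g(12) = 2.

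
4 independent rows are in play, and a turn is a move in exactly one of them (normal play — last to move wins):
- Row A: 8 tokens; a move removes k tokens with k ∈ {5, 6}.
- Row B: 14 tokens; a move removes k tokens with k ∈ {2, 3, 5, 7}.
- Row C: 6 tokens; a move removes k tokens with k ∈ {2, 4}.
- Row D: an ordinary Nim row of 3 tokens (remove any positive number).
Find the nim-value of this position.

0

For row A, compute g(0), g(1), … with moves {5, 6}:
k:     0  1  2  3  4  5  6  7  8
g(k):  0  0  0  0  0  1  1  1  1
So g(8) = 1.
Build the Grundy sequence for row B with g(k) = mex{g(k−s) : s ∈ {2, 3, 5, 7}, s ≤ k}:
g(0) = mex{} = 0
g(1) = mex{} = 0
g(2) = mex{0} = 1
g(3) = mex{0} = 1
g(4) = mex{0,1} = 2
g(5) = mex{0,1} = 2
g(6) = mex{0,1,2} = 3
g(7) = mex{0,1,2} = 3
g(8) = mex{0,1,2,3} = 4
g(9) = mex{1,2,3} = 0
g(10) = mex{1,2,3,4} = 0
g(11) = mex{0,2,3,4} = 1
g(12) = mex{0,2,3} = 1
g(13) = mex{0,1,3,4} = 2
g(14) = mex{0,1,3} = 2
So g(14) = 2.
Build the Grundy sequence for row C with g(k) = mex{g(k−s) : s ∈ {2, 4}, s ≤ k}:
k:     0  1  2  3  4  5  6
g(k):  0  0  1  1  2  2  0
So g(6) = 0.
Row D is a plain Nim row of size 3, so its Grundy value is 3.
The value of a disjunctive sum is the nim-sum of the parts.
Combined value = 1 ⊕ 2 ⊕ 0 ⊕ 3 = 0.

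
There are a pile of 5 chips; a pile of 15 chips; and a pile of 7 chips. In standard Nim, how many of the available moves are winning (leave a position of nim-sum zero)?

1

Compute the nim-sum pairwise:
5 XOR 15 = 10
10 XOR 7 = 13
The overall nim-sum is X = 13. A pile of size p has a winning move iff p XOR X < p (reduce it to p XOR X).
  5: 5 XOR 13 = 8 ≥ 5 — no move.
  15: 15 XOR 13 = 2 < 15 — winning move (to 2).
  7: 7 XOR 13 = 10 ≥ 7 — no move.
That gives 1 winning move.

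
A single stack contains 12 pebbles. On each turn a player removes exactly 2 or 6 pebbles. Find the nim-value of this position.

Grundy values for subtraction set {2, 6}:
k:     0  1  2  3  4  5  6  7  8  9 10 11 12
g(k):  0  0  1  1  0  0  1  1  0  0  1  1  0
So g(12) = 0.

0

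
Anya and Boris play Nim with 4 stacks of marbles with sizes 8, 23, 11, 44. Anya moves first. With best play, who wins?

Nim-sum: 8 ⊕ 23 ⊕ 11 ⊕ 44 = 56.
The nim-sum is 56 ≠ 0, so this is an N-position: the player to move can win; Anya has a winning move.

Anya wins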